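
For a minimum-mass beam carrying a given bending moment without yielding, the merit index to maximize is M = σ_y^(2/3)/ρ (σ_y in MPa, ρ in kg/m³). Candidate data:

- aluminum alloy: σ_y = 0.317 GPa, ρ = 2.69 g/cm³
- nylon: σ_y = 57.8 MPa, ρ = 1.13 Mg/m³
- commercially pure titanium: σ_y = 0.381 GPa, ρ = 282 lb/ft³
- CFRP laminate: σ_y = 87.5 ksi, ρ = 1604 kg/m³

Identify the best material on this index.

Convert each candidate to consistent units, then evaluate M:
  aluminum alloy: σ_y = 317.0 MPa, ρ = 2690 kg/m³
  nylon: σ_y = 57.80 MPa, ρ = 1130 kg/m³
  commercially pure titanium: σ_y = 381.0 MPa, ρ = 4517 kg/m³
  CFRP laminate: σ_y = 603.3 MPa, ρ = 1604 kg/m³
  CFRP laminate: M = 44.5×10⁻³
  aluminum alloy: M = 17.3×10⁻³
  nylon: M = 13.2×10⁻³
  commercially pure titanium: M = 11.6×10⁻³
Highest index: CFRP laminate.

CFRP laminate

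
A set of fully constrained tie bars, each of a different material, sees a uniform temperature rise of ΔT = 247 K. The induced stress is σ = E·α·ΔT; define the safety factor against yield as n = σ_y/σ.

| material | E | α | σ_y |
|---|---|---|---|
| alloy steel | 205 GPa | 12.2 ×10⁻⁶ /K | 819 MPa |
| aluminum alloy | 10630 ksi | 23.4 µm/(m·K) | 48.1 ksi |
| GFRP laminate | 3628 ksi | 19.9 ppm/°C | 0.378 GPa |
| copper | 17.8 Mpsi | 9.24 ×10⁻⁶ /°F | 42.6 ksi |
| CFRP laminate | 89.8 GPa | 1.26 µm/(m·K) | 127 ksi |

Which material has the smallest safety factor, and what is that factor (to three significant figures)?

copper, n = 0.583

Per material, after unit conversion:
  alloy steel: E = 205.0, α = 12.2, σ_y = 819.0 → σ = 618 MPa, n = 1.33
  aluminum alloy: E = 73.29, α = 23.4, σ_y = 331.6 → σ = 424 MPa, n = 0.783
  GFRP laminate: E = 25.01, α = 19.9, σ_y = 378.0 → σ = 123 MPa, n = 3.07
  copper: E = 122.7, α = 16.6, σ_y = 293.7 → σ = 504 MPa, n = 0.583
  CFRP laminate: E = 89.80, α = 1.26, σ_y = 875.6 → σ = 27.9 MPa, n = 31.3
Copper has the lowest safety factor, n = 0.583.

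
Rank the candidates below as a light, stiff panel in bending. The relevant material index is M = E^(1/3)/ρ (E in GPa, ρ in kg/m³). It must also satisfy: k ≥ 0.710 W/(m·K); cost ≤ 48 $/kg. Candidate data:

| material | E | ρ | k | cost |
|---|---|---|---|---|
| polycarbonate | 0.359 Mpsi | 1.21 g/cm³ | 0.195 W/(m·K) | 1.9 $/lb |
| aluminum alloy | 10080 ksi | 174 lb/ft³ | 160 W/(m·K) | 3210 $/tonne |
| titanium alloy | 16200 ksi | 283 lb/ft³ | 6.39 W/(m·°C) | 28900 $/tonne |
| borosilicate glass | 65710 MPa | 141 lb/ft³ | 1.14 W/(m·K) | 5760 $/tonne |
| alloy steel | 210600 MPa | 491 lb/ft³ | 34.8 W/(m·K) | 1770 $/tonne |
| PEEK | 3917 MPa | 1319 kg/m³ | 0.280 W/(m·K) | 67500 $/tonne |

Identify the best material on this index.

Screen on constraints: k ≥ 0.710 W/(m·K); cost ≤ 48 $/kg. Survivors: aluminum alloy, titanium alloy, borosilicate glass, alloy steel.
After converting to SI:
  aluminum alloy: E = 69.50 GPa, ρ = 2787 kg/m³
  titanium alloy: E = 111.7 GPa, ρ = 4533 kg/m³
  borosilicate glass: E = 65.71 GPa, ρ = 2259 kg/m³
  alloy steel: E = 210.6 GPa, ρ = 7865 kg/m³
  borosilicate glass: M = 1.79×10⁻³
  aluminum alloy: M = 1.48×10⁻³
  titanium alloy: M = 1.06×10⁻³
  alloy steel: M = 0.756×10⁻³
Borosilicate glass ranks first.

borosilicate glass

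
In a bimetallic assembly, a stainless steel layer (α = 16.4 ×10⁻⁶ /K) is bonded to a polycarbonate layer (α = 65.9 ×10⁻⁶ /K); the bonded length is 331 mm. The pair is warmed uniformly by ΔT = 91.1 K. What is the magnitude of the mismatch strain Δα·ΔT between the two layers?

Δα = |16.4 − 65.9|×10⁻⁶/K = 49.5×10⁻⁶/K.
Mismatch strain = Δα·ΔT = 49.5×10⁻⁶ × 91.1 = 4.51×10⁻³.

4.51×10⁻³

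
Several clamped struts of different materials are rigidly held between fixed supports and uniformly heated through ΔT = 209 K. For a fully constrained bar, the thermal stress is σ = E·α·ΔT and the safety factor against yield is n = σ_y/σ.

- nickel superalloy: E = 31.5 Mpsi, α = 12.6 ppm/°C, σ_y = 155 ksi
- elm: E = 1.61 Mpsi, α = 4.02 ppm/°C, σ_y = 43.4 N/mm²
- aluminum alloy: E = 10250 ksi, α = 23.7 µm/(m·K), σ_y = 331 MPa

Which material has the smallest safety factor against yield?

aluminum alloy

In consistent units (E in GPa, α in ×10⁻⁶/K, σ_y in MPa):
  nickel superalloy: E = 217.2, α = 12.6, σ_y = 1069 → σ = 572 MPa, n = 1.87
  elm: E = 11.10, α = 4.02, σ_y = 43.40 → σ = 9.33 MPa, n = 4.65
  aluminum alloy: E = 70.67, α = 23.7, σ_y = 331.0 → σ = 350 MPa, n = 0.946
The minimum is aluminum alloy at n = 0.946.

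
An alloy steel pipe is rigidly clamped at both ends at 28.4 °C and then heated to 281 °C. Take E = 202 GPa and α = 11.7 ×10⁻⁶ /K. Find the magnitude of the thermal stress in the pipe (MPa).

ΔT = 252.6 K. Constrained thermal stress σ = E·α·ΔT = 202.0×10³ MPa × 11.7×10⁻⁶ × 252.6 = 597 MPa (compressive).

597 MPa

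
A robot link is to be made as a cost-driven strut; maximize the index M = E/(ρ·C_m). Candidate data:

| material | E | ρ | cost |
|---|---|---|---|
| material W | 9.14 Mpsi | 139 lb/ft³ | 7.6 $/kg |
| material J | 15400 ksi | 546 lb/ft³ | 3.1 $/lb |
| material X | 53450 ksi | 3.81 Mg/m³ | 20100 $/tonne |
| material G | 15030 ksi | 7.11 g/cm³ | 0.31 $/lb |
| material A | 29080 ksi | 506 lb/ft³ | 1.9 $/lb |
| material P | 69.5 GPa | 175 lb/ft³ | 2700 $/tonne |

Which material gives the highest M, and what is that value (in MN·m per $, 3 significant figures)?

material G, M = 21.3 MN·m per $

Convert each candidate to consistent units, then evaluate M:
  material W: E = 63.02 GPa, ρ = 2227 kg/m³, cost = 7.600 $/kg
  material J: E = 106.2 GPa, ρ = 8746 kg/m³, cost = 6.834 $/kg
  material X: E = 368.5 GPa, ρ = 3810 kg/m³, cost = 20.10 $/kg
  material G: E = 103.6 GPa, ρ = 7110 kg/m³, cost = 0.6834 $/kg
  material A: E = 200.5 GPa, ρ = 8105 kg/m³, cost = 4.189 $/kg
  material P: E = 69.50 GPa, ρ = 2803 kg/m³, cost = 2.700 $/kg
  material G: M = 21.3 MN·m per $
  material P: M = 9.18 MN·m per $
  material A: M = 5.91 MN·m per $
  material X: M = 4.81 MN·m per $
  material W: M = 3.72 MN·m per $
  material J: M = 1.78 MN·m per $
Highest index: material G.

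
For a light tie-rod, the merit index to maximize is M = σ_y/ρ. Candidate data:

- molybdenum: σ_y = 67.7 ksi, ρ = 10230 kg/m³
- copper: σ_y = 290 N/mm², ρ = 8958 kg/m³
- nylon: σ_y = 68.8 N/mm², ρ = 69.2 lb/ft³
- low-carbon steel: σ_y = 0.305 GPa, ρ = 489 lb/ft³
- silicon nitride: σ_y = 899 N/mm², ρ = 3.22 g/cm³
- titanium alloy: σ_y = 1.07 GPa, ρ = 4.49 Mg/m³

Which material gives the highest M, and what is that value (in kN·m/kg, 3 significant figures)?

Normalizing units and computing the index:
  molybdenum: σ_y = 466.8 MPa, ρ = 10230 kg/m³
  copper: σ_y = 290.0 MPa, ρ = 8958 kg/m³
  nylon: σ_y = 68.80 MPa, ρ = 1108 kg/m³
  low-carbon steel: σ_y = 305.0 MPa, ρ = 7833 kg/m³
  silicon nitride: σ_y = 899.0 MPa, ρ = 3220 kg/m³
  titanium alloy: σ_y = 1070 MPa, ρ = 4490 kg/m³
  silicon nitride: M = 279 kN·m/kg
  titanium alloy: M = 238 kN·m/kg
  nylon: M = 62.1 kN·m/kg
  molybdenum: M = 45.6 kN·m/kg
  low-carbon steel: M = 38.9 kN·m/kg
  copper: M = 32.4 kN·m/kg
The maximum is for silicon nitride.

silicon nitride, M = 279 kN·m/kg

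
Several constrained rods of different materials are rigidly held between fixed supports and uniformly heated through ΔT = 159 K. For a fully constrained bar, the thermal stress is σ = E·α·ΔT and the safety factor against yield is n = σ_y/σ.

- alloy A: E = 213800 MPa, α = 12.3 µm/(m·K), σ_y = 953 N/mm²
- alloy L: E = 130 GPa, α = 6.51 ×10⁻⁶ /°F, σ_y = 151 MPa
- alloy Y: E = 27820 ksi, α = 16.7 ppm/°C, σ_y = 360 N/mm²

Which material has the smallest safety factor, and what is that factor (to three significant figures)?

alloy L, n = 0.623

Converting E to GPa, α to ×10⁻⁶/K, σ_y to MPa, then σ and n for each:
  alloy A: E = 213.8, α = 12.3, σ_y = 953.0 → σ = 418 MPa, n = 2.28
  alloy L: E = 130.0, α = 11.7, σ_y = 151.0 → σ = 242 MPa, n = 0.623
  alloy Y: E = 191.8, α = 16.7, σ_y = 360.0 → σ = 509 MPa, n = 0.707
The minimum is alloy L at n = 0.623.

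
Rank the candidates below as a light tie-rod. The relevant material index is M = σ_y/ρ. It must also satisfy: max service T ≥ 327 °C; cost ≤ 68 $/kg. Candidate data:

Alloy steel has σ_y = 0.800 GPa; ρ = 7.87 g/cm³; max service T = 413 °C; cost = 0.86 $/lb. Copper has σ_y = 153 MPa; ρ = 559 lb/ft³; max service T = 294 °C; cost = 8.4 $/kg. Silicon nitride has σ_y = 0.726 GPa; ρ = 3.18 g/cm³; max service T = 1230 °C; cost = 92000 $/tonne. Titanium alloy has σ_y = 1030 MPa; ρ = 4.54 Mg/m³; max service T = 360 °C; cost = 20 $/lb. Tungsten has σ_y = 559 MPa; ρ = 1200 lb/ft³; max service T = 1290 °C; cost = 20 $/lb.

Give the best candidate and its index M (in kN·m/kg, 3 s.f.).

titanium alloy, M = 227 kN·m/kg

Screen on constraints: max service T ≥ 327 °C; cost ≤ 68 $/kg. Survivors: alloy steel, titanium alloy, tungsten.
Putting every candidate on a common basis:
  alloy steel: σ_y = 800.0 MPa, ρ = 7870 kg/m³
  titanium alloy: σ_y = 1030 MPa, ρ = 4540 kg/m³
  tungsten: σ_y = 559.0 MPa, ρ = 19220 kg/m³
  titanium alloy: M = 227 kN·m/kg
  alloy steel: M = 102 kN·m/kg
  tungsten: M = 29.1 kN·m/kg
The maximum is for titanium alloy.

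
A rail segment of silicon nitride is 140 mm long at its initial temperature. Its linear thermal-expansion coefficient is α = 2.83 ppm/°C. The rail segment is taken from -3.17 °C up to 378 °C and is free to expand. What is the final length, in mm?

ΔT = 378 − (-3.17) = 381.2 K.
ΔL = α·L₀·ΔT = 2.83×10⁻⁶ × 140 mm × 381.2 K = 0.151 mm.
L = L₀ + ΔL = 140 + 0.151 = 140.15 mm.

140.15 mm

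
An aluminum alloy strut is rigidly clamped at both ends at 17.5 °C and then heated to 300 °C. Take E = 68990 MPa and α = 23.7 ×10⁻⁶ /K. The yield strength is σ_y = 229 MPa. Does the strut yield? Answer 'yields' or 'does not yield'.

yields

E = 68990 MPa = 68.99 GPa.
ΔT = 282.5 K. Constrained thermal stress σ = E·α·ΔT = 68.99×10³ MPa × 23.7×10⁻⁶ × 282.5 = 462 MPa (compressive).
Compare to σ_y = 229 MPa: σ ≥ σ_y, so it yields.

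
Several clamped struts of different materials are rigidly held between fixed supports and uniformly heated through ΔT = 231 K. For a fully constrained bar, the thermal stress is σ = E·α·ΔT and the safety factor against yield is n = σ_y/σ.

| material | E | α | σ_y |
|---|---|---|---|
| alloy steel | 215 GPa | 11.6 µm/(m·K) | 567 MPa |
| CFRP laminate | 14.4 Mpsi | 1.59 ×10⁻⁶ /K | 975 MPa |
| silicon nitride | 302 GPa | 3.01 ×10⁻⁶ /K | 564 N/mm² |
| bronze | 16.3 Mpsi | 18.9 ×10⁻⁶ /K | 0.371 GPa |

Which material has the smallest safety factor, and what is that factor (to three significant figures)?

Converting E to GPa, α to ×10⁻⁶/K, σ_y to MPa, then σ and n for each:
  alloy steel: E = 215.0, α = 11.6, σ_y = 567.0 → σ = 576 MPa, n = 0.984
  CFRP laminate: E = 99.28, α = 1.59, σ_y = 975.0 → σ = 36.5 MPa, n = 26.7
  silicon nitride: E = 302.0, α = 3.01, σ_y = 564.0 → σ = 210 MPa, n = 2.69
  bronze: E = 112.4, α = 18.9, σ_y = 371.0 → σ = 491 MPa, n = 0.756
Bronze has the lowest safety factor, n = 0.756.

bronze, n = 0.756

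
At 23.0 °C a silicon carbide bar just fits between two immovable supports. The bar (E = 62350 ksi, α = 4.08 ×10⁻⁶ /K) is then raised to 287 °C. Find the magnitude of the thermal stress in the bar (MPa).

E = 62350 ksi = 429.9 GPa.
ΔT = 264.0 K. Constrained thermal stress σ = E·α·ΔT = 429.9×10³ MPa × 4.08×10⁻⁶ × 264.0 = 463 MPa (compressive).

463 MPa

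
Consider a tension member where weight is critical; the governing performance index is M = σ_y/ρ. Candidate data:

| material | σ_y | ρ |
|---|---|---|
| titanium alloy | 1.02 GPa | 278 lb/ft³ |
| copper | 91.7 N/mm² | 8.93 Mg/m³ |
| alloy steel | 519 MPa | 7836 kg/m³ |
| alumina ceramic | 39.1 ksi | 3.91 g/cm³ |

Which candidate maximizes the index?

Convert each candidate to consistent units, then evaluate M:
  titanium alloy: σ_y = 1020 MPa, ρ = 4453 kg/m³
  copper: σ_y = 91.70 MPa, ρ = 8930 kg/m³
  alloy steel: σ_y = 519.0 MPa, ρ = 7836 kg/m³
  alumina ceramic: σ_y = 269.6 MPa, ρ = 3910 kg/m³
  titanium alloy: M = 229 kN·m/kg
  alumina ceramic: M = 68.9 kN·m/kg
  alloy steel: M = 66.2 kN·m/kg
  copper: M = 10.3 kN·m/kg
The maximum is for titanium alloy.

titanium alloy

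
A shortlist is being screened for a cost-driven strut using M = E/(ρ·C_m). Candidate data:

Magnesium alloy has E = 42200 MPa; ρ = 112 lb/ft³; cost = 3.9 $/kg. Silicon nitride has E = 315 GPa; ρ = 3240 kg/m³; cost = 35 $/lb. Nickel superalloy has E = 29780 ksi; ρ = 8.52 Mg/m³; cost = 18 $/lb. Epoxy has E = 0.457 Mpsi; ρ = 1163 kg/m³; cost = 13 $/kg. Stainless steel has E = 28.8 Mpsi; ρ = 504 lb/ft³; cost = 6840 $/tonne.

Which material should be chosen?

magnesium alloy

In SI units:
  magnesium alloy: E = 42.20 GPa, ρ = 1794 kg/m³, cost = 3.900 $/kg
  silicon nitride: E = 315.0 GPa, ρ = 3240 kg/m³, cost = 77.16 $/kg
  nickel superalloy: E = 205.3 GPa, ρ = 8520 kg/m³, cost = 39.68 $/kg
  epoxy: E = 3.151 GPa, ρ = 1163 kg/m³, cost = 13.00 $/kg
  stainless steel: E = 198.6 GPa, ρ = 8073 kg/m³, cost = 6.840 $/kg
  magnesium alloy: M = 6.03 MN·m per $
  stainless steel: M = 3.60 MN·m per $
  silicon nitride: M = 1.26 MN·m per $
  nickel superalloy: M = 0.607 MN·m per $
  epoxy: M = 0.208 MN·m per $
The maximum is for magnesium alloy.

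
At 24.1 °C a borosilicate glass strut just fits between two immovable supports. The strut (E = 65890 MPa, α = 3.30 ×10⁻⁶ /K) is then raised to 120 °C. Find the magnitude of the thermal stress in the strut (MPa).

E = 65890 MPa = 65.89 GPa.
ΔT = 95.90 K. Constrained thermal stress σ = E·α·ΔT = 65.89×10³ MPa × 3.30×10⁻⁶ × 95.90 = 20.9 MPa (compressive).

20.9 MPa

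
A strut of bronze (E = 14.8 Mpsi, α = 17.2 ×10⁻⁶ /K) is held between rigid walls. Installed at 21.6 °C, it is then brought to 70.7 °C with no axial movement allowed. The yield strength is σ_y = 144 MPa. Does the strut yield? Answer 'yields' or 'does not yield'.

E = 14.8 Mpsi = 102.0 GPa.
ΔT = 49.10 K. Constrained thermal stress σ = E·α·ΔT = 102.0×10³ MPa × 17.2×10⁻⁶ × 49.10 = 86.2 MPa (compressive).
Compare to σ_y = 144 MPa: σ < σ_y, so it does not yield.

does not yield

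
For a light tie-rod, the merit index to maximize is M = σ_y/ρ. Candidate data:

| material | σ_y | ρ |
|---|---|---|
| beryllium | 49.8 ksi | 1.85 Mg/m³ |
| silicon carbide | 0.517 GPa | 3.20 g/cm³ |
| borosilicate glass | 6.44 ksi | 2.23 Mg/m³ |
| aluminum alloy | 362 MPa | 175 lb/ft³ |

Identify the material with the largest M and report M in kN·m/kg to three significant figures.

beryllium, M = 186 kN·m/kg

In SI units:
  beryllium: σ_y = 343.4 MPa, ρ = 1850 kg/m³
  silicon carbide: σ_y = 517.0 MPa, ρ = 3200 kg/m³
  borosilicate glass: σ_y = 44.40 MPa, ρ = 2230 kg/m³
  aluminum alloy: σ_y = 362.0 MPa, ρ = 2803 kg/m³
  beryllium: M = 186 kN·m/kg
  silicon carbide: M = 162 kN·m/kg
  aluminum alloy: M = 129 kN·m/kg
  borosilicate glass: M = 19.9 kN·m/kg
Beryllium has the largest M.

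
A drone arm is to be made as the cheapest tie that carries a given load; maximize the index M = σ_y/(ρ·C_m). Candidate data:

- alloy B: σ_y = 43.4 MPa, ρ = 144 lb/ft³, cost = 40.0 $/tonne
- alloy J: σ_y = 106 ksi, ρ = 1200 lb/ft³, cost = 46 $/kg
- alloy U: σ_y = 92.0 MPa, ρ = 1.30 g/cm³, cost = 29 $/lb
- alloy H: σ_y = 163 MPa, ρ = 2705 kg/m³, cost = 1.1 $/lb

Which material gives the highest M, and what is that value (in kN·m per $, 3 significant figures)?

Normalizing units and computing the index:
  alloy B: σ_y = 43.40 MPa, ρ = 2307 kg/m³, cost = 0.04000 $/kg
  alloy J: σ_y = 730.8 MPa, ρ = 19220 kg/m³, cost = 46.00 $/kg
  alloy U: σ_y = 92.00 MPa, ρ = 1300 kg/m³, cost = 63.93 $/kg
  alloy H: σ_y = 163.0 MPa, ρ = 2705 kg/m³, cost = 2.425 $/kg
  alloy B: M = 470 kN·m per $
  alloy H: M = 24.8 kN·m per $
  alloy U: M = 1.11 kN·m per $
  alloy J: M = 0.827 kN·m per $
Highest index: alloy B.

alloy B, M = 470 kN·m per $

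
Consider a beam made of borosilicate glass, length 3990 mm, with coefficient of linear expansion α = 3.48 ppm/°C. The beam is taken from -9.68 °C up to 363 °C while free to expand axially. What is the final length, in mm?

ΔT = 363 − (-9.68) = 372.7 K.
ΔL = α·L₀·ΔT = 3.48×10⁻⁶ × 3990 mm × 372.7 K = 5.17 mm.
L = L₀ + ΔL = 3990 + 5.17 = 3995.2 mm.

3995.2 mm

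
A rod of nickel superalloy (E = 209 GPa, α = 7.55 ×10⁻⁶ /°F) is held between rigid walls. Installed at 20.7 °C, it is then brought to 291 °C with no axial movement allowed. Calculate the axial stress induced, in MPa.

768 MPa

α = 7.55×10⁻⁶/°F × 9/5 = 13.6×10⁻⁶/K.
ΔT = 270.3 K. Constrained thermal stress σ = E·α·ΔT = 209.0×10³ MPa × 13.6×10⁻⁶ × 270.3 = 768 MPa (compressive).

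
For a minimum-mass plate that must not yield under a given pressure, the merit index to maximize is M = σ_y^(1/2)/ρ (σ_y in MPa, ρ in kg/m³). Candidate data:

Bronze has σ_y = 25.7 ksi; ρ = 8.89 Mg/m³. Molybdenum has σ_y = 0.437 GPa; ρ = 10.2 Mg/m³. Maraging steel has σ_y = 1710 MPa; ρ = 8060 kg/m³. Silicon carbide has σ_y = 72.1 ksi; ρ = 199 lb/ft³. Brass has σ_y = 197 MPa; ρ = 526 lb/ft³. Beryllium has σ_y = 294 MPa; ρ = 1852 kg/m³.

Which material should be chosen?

After converting to SI:
  bronze: σ_y = 177.2 MPa, ρ = 8890 kg/m³
  molybdenum: σ_y = 437.0 MPa, ρ = 10200 kg/m³
  maraging steel: σ_y = 1710 MPa, ρ = 8060 kg/m³
  silicon carbide: σ_y = 497.1 MPa, ρ = 3188 kg/m³
  brass: σ_y = 197.0 MPa, ρ = 8426 kg/m³
  beryllium: σ_y = 294.0 MPa, ρ = 1852 kg/m³
  beryllium: M = 9.26×10⁻³
  silicon carbide: M = 6.99×10⁻³
  maraging steel: M = 5.13×10⁻³
  molybdenum: M = 2.05×10⁻³
  brass: M = 1.67×10⁻³
  bronze: M = 1.50×10⁻³
The maximum is for beryllium.

beryllium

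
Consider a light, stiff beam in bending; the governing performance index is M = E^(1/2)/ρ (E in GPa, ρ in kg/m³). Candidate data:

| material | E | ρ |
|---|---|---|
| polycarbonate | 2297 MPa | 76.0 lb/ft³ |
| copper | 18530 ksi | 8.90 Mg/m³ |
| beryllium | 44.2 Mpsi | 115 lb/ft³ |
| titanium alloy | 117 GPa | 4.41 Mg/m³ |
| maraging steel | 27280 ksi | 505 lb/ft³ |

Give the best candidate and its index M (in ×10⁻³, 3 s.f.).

After converting to SI:
  polycarbonate: E = 2.297 GPa, ρ = 1217 kg/m³
  copper: E = 127.8 GPa, ρ = 8900 kg/m³
  beryllium: E = 304.7 GPa, ρ = 1842 kg/m³
  titanium alloy: E = 117.0 GPa, ρ = 4410 kg/m³
  maraging steel: E = 188.1 GPa, ρ = 8089 kg/m³
  beryllium: M = 9.48×10⁻³
  titanium alloy: M = 2.45×10⁻³
  maraging steel: M = 1.70×10⁻³
  copper: M = 1.27×10⁻³
  polycarbonate: M = 1.24×10⁻³
The maximum is for beryllium.

beryllium, M = 9.48×10⁻³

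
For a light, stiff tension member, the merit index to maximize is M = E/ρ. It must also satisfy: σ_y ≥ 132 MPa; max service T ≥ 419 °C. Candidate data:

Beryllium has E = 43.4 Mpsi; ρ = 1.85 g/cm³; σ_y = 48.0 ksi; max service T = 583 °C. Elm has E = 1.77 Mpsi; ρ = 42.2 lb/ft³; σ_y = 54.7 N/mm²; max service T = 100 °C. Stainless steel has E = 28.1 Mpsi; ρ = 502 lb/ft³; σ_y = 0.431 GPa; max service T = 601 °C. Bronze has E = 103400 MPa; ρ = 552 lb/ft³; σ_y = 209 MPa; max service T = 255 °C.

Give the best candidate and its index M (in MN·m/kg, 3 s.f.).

Screen on constraints: σ_y ≥ 132 MPa; max service T ≥ 419 °C. Survivors: beryllium, stainless steel.
Putting every candidate on a common basis:
  beryllium: E = 299.2 GPa, ρ = 1850 kg/m³
  stainless steel: E = 193.7 GPa, ρ = 8041 kg/m³
  beryllium: M = 162 MN·m/kg
  stainless steel: M = 24.1 MN·m/kg
Beryllium has the largest M.

beryllium, M = 162 MN·m/kg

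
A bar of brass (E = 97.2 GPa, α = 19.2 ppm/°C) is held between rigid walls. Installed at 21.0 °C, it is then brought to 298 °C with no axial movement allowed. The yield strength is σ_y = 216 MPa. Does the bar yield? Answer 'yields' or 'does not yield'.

yields

ΔT = 277.0 K. Constrained thermal stress σ = E·α·ΔT = 97.20×10³ MPa × 19.2×10⁻⁶ × 277.0 = 517 MPa (compressive).
Compare to σ_y = 216 MPa: σ ≥ σ_y, so it yields.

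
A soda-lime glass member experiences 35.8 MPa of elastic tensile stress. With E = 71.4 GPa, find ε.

5.01×10⁻⁴

ε = σ/E = 35.8 / 71400 = 5.01×10⁻⁴.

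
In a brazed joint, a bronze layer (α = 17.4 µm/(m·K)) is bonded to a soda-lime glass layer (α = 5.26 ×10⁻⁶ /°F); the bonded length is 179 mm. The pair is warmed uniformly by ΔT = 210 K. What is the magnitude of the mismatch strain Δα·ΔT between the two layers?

1.67×10⁻³

soda-lime glass: α = 5.26×10⁻⁶/°F × 9/5 = 9.47×10⁻⁶/K.
Δα = |17.4 − 9.47|×10⁻⁶/K = 7.93×10⁻⁶/K.
Mismatch strain = Δα·ΔT = 7.93×10⁻⁶ × 210.0 = 1.67×10⁻³.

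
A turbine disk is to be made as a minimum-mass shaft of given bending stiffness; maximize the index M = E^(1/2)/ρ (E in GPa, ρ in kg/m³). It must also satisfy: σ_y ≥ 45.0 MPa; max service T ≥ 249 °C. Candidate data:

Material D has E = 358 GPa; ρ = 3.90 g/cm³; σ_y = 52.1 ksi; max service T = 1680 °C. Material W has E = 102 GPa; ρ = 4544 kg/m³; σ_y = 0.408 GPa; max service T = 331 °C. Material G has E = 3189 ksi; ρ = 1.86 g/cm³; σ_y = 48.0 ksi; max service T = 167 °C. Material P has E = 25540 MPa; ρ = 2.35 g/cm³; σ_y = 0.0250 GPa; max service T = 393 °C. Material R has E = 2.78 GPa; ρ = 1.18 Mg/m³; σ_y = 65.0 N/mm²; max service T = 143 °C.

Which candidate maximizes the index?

material D

Screen on constraints: σ_y ≥ 45.0 MPa; max service T ≥ 249 °C. Survivors: material D, material W.
In SI units:
  material D: E = 358.0 GPa, ρ = 3900 kg/m³
  material W: E = 102.0 GPa, ρ = 4544 kg/m³
  material D: M = 4.85×10⁻³
  material W: M = 2.22×10⁻³
Highest index: material D.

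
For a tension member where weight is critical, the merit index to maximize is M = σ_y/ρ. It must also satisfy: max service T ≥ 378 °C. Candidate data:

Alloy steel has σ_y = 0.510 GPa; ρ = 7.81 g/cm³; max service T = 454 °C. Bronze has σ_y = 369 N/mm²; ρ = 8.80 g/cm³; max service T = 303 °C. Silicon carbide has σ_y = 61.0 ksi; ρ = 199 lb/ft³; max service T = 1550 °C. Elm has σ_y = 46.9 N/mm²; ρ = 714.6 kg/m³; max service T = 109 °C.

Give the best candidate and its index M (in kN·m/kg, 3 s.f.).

silicon carbide, M = 132 kN·m/kg

Screen on constraints: max service T ≥ 378 °C. Survivors: alloy steel, silicon carbide.
After converting to SI:
  alloy steel: σ_y = 510.0 MPa, ρ = 7810 kg/m³
  silicon carbide: σ_y = 420.6 MPa, ρ = 3188 kg/m³
  silicon carbide: M = 132 kN·m/kg
  alloy steel: M = 65.3 kN·m/kg
The maximum is for silicon carbide.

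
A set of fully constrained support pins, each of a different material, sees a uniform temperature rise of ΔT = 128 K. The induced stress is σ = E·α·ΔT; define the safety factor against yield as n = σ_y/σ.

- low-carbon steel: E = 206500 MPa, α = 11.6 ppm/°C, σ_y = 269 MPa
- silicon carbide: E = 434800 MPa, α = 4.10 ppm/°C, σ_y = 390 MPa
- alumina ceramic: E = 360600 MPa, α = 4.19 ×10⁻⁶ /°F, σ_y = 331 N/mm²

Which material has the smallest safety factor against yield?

In consistent units (E in GPa, α in ×10⁻⁶/K, σ_y in MPa):
  low-carbon steel: E = 206.5, α = 11.6, σ_y = 269.0 → σ = 307 MPa, n = 0.877
  silicon carbide: E = 434.8, α = 4.10, σ_y = 390.0 → σ = 228 MPa, n = 1.71
  alumina ceramic: E = 360.6, α = 7.54, σ_y = 331.0 → σ = 348 MPa, n = 0.951
The minimum is low-carbon steel at n = 0.877.

low-carbon steel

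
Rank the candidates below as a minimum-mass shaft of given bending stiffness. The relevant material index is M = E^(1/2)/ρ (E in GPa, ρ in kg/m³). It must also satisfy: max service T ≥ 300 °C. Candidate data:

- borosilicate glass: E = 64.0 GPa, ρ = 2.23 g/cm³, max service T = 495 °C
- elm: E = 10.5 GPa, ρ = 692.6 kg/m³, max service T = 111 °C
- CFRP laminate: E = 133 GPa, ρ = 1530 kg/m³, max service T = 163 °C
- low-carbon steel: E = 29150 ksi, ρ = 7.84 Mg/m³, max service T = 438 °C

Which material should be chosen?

Screen on constraints: max service T ≥ 300 °C. Survivors: borosilicate glass, low-carbon steel.
In SI units:
  borosilicate glass: E = 64.00 GPa, ρ = 2230 kg/m³
  low-carbon steel: E = 201.0 GPa, ρ = 7840 kg/m³
  borosilicate glass: M = 3.59×10⁻³
  low-carbon steel: M = 1.81×10⁻³
Borosilicate glass has the largest M.

borosilicate glass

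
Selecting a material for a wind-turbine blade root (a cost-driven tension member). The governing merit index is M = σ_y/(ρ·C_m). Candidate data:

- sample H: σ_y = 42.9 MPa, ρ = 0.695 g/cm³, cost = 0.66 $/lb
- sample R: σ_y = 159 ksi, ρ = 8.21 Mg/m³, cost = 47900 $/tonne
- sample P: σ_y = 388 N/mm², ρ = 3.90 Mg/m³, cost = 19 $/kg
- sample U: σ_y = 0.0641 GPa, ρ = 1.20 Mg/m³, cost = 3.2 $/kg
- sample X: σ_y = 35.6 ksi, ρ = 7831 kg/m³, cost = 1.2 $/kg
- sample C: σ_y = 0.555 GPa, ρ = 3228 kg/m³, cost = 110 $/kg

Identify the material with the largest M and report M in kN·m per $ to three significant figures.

After converting to SI:
  sample H: σ_y = 42.90 MPa, ρ = 695.0 kg/m³, cost = 1.455 $/kg
  sample R: σ_y = 1096 MPa, ρ = 8210 kg/m³, cost = 47.90 $/kg
  sample P: σ_y = 388.0 MPa, ρ = 3900 kg/m³, cost = 19.00 $/kg
  sample U: σ_y = 64.10 MPa, ρ = 1200 kg/m³, cost = 3.200 $/kg
  sample X: σ_y = 245.5 MPa, ρ = 7831 kg/m³, cost = 1.200 $/kg
  sample C: σ_y = 555.0 MPa, ρ = 3228 kg/m³, cost = 110.0 $/kg
  sample H: M = 42.4 kN·m per $
  sample X: M = 26.1 kN·m per $
  sample U: M = 16.7 kN·m per $
  sample P: M = 5.24 kN·m per $
  sample R: M = 2.79 kN·m per $
  sample C: M = 1.56 kN·m per $
Highest index: sample H.

sample H, M = 42.4 kN·m per $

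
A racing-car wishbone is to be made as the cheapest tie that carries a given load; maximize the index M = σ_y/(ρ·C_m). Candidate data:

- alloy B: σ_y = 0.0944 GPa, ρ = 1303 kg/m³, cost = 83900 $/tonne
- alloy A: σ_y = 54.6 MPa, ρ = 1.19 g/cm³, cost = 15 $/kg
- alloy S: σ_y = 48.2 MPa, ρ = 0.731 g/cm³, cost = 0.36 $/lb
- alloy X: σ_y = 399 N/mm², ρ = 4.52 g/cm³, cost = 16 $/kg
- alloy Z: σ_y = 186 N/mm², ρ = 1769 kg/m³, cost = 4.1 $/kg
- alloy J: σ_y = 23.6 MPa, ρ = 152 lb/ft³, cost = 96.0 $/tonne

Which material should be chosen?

alloy J

After converting to SI:
  alloy B: σ_y = 94.40 MPa, ρ = 1303 kg/m³, cost = 83.90 $/kg
  alloy A: σ_y = 54.60 MPa, ρ = 1190 kg/m³, cost = 15.00 $/kg
  alloy S: σ_y = 48.20 MPa, ρ = 731.0 kg/m³, cost = 0.7937 $/kg
  alloy X: σ_y = 399.0 MPa, ρ = 4520 kg/m³, cost = 16.00 $/kg
  alloy Z: σ_y = 186.0 MPa, ρ = 1769 kg/m³, cost = 4.100 $/kg
  alloy J: σ_y = 23.60 MPa, ρ = 2435 kg/m³, cost = 0.09600 $/kg
  alloy J: M = 101 kN·m per $
  alloy S: M = 83.1 kN·m per $
  alloy Z: M = 25.6 kN·m per $
  alloy X: M = 5.52 kN·m per $
  alloy A: M = 3.06 kN·m per $
  alloy B: M = 0.864 kN·m per $
Alloy J has the largest M.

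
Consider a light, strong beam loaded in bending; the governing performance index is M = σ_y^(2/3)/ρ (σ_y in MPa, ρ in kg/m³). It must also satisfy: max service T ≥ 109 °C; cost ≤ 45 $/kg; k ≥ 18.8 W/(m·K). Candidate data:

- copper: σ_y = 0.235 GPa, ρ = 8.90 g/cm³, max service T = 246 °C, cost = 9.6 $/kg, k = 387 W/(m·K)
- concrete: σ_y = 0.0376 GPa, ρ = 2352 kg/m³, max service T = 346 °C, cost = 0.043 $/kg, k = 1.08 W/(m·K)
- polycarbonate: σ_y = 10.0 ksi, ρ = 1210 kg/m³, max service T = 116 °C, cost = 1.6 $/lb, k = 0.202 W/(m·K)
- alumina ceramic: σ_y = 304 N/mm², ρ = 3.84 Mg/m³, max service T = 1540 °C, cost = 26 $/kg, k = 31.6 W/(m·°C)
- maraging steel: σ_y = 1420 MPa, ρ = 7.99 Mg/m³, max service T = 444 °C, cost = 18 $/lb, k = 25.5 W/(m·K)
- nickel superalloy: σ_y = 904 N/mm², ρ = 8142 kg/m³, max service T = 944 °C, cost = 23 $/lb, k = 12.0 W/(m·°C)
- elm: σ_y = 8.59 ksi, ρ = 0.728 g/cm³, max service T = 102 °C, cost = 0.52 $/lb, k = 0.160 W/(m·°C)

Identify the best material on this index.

maraging steel

Screen on constraints: max service T ≥ 109 °C; cost ≤ 45 $/kg; k ≥ 18.8 W/(m·K). Survivors: copper, alumina ceramic, maraging steel.
In SI units:
  copper: σ_y = 235.0 MPa, ρ = 8900 kg/m³
  alumina ceramic: σ_y = 304.0 MPa, ρ = 3840 kg/m³
  maraging steel: σ_y = 1420 MPa, ρ = 7990 kg/m³
  maraging steel: M = 15.8×10⁻³
  alumina ceramic: M = 11.8×10⁻³
  copper: M = 4.28×10⁻³
Maraging steel has the largest M.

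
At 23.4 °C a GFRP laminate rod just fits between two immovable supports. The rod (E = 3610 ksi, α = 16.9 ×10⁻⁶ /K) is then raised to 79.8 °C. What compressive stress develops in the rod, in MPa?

E = 3610 ksi = 24.89 GPa.
ΔT = 56.40 K. Constrained thermal stress σ = E·α·ΔT = 24.89×10³ MPa × 16.9×10⁻⁶ × 56.40 = 23.7 MPa (compressive).

23.7 MPa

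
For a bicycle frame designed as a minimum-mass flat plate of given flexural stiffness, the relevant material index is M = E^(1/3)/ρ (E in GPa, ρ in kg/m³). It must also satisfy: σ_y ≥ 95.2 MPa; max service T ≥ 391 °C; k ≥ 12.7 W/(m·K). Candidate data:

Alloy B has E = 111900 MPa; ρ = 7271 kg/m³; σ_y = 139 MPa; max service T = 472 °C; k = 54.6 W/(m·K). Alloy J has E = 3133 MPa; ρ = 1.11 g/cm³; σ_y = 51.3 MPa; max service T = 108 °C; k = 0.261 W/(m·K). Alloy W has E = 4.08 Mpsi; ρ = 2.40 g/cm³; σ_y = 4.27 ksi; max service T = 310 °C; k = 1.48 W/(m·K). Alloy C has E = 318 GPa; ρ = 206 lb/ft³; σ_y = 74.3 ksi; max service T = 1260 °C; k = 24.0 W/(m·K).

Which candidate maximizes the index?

alloy C

Screen on constraints: σ_y ≥ 95.2 MPa; max service T ≥ 391 °C; k ≥ 12.7 W/(m·K). Survivors: alloy B, alloy C.
Convert each candidate to consistent units, then evaluate M:
  alloy B: E = 111.9 GPa, ρ = 7271 kg/m³
  alloy C: E = 318.0 GPa, ρ = 3300 kg/m³
  alloy C: M = 2.07×10⁻³
  alloy B: M = 0.663×10⁻³
The maximum is for alloy C.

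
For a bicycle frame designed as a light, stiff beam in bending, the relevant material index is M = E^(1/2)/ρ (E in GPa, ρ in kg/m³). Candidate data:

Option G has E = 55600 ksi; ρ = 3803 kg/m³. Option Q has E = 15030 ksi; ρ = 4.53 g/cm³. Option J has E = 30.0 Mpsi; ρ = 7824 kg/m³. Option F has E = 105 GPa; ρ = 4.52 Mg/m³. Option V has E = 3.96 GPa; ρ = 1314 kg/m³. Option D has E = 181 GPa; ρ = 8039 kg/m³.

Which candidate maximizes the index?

In SI units:
  option G: E = 383.3 GPa, ρ = 3803 kg/m³
  option Q: E = 103.6 GPa, ρ = 4530 kg/m³
  option J: E = 206.8 GPa, ρ = 7824 kg/m³
  option F: E = 105.0 GPa, ρ = 4520 kg/m³
  option V: E = 3.960 GPa, ρ = 1314 kg/m³
  option D: E = 181.0 GPa, ρ = 8039 kg/m³
  option G: M = 5.15×10⁻³
  option F: M = 2.27×10⁻³
  option Q: M = 2.25×10⁻³
  option J: M = 1.84×10⁻³
  option D: M = 1.67×10⁻³
  option V: M = 1.51×10⁻³
Option G has the largest M.

option G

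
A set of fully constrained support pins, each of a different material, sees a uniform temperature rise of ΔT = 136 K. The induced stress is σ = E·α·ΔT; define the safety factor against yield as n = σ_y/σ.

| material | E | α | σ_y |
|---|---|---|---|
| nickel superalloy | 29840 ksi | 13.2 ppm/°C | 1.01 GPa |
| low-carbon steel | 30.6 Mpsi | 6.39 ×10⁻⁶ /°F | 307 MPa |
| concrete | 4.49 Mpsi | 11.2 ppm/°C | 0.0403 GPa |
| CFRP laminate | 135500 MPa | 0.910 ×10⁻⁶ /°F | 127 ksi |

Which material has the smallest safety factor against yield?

With everything in SI (GPa, ×10⁻⁶/K, MPa):
  nickel superalloy: E = 205.7, α = 13.2, σ_y = 1010 → σ = 369 MPa, n = 2.73
  low-carbon steel: E = 211.0, α = 11.5, σ_y = 307.0 → σ = 330 MPa, n = 0.930
  concrete: E = 30.96, α = 11.2, σ_y = 40.30 → σ = 47.2 MPa, n = 0.855
  CFRP laminate: E = 135.5, α = 1.64, σ_y = 875.6 → σ = 30.2 MPa, n = 29.0
Concrete has the lowest safety factor, n = 0.855.

concrete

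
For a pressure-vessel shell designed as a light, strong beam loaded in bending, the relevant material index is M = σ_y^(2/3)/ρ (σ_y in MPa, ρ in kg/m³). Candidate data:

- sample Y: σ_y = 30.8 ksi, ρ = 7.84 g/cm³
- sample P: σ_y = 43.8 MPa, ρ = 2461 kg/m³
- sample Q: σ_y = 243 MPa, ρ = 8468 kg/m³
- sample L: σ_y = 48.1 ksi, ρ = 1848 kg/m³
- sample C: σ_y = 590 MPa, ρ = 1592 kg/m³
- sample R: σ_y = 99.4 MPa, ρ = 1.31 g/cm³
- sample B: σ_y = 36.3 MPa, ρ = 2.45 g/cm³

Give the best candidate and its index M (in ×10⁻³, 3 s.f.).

In SI units:
  sample Y: σ_y = 212.4 MPa, ρ = 7840 kg/m³
  sample P: σ_y = 43.80 MPa, ρ = 2461 kg/m³
  sample Q: σ_y = 243.0 MPa, ρ = 8468 kg/m³
  sample L: σ_y = 331.6 MPa, ρ = 1848 kg/m³
  sample C: σ_y = 590.0 MPa, ρ = 1592 kg/m³
  sample R: σ_y = 99.40 MPa, ρ = 1310 kg/m³
  sample B: σ_y = 36.30 MPa, ρ = 2450 kg/m³
  sample C: M = 44.2×10⁻³
  sample L: M = 25.9×10⁻³
  sample R: M = 16.4×10⁻³
  sample P: M = 5.05×10⁻³
  sample Q: M = 4.60×10⁻³
  sample Y: M = 4.54×10⁻³
  sample B: M = 4.47×10⁻³
Sample C has the largest M.

sample C, M = 44.2×10⁻³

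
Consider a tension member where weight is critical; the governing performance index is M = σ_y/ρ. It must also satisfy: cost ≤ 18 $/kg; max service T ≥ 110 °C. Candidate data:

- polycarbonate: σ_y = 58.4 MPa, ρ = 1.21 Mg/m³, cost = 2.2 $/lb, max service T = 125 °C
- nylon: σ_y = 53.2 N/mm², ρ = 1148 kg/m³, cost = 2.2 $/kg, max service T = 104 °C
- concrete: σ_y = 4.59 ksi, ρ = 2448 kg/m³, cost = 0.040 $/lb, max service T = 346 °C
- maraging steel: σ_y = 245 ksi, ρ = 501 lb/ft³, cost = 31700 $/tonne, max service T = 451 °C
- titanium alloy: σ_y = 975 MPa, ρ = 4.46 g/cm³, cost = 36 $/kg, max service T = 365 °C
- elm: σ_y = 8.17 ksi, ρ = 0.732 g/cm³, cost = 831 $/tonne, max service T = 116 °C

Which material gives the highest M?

Screen on constraints: cost ≤ 18 $/kg; max service T ≥ 110 °C. Survivors: polycarbonate, concrete, elm.
Normalizing units and computing the index:
  polycarbonate: σ_y = 58.40 MPa, ρ = 1210 kg/m³
  concrete: σ_y = 31.65 MPa, ρ = 2448 kg/m³
  elm: σ_y = 56.33 MPa, ρ = 732.0 kg/m³
  elm: M = 77.0 kN·m/kg
  polycarbonate: M = 48.3 kN·m/kg
  concrete: M = 12.9 kN·m/kg
Elm ranks first.

elm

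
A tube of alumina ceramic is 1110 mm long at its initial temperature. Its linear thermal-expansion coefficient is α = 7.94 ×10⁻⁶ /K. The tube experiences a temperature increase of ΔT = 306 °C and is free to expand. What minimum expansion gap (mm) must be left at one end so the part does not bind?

ΔL = α·L₀·ΔT = 7.94×10⁻⁶ × 1110 mm × 306.0 K = 2.70 mm.

2.70 mm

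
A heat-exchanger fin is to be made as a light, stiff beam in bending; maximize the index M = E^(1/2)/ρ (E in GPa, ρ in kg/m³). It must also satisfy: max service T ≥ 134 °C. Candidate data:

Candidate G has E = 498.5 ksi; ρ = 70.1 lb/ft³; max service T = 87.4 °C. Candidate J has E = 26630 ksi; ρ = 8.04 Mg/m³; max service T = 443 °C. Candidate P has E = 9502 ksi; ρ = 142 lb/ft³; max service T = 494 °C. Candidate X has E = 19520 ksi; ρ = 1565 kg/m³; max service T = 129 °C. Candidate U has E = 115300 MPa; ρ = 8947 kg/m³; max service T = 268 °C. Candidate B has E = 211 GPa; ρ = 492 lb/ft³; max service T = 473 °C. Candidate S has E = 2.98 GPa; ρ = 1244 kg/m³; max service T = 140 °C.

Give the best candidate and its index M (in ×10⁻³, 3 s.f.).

candidate P, M = 3.56×10⁻³

Screen on constraints: max service T ≥ 134 °C. Survivors: candidate J, candidate P, candidate U, candidate B, candidate S.
Normalizing units and computing the index:
  candidate J: E = 183.6 GPa, ρ = 8040 kg/m³
  candidate P: E = 65.51 GPa, ρ = 2275 kg/m³
  candidate U: E = 115.3 GPa, ρ = 8947 kg/m³
  candidate B: E = 211.0 GPa, ρ = 7881 kg/m³
  candidate S: E = 2.980 GPa, ρ = 1244 kg/m³
  candidate P: M = 3.56×10⁻³
  candidate B: M = 1.84×10⁻³
  candidate J: M = 1.69×10⁻³
  candidate S: M = 1.39×10⁻³
  candidate U: M = 1.20×10⁻³
The maximum is for candidate P.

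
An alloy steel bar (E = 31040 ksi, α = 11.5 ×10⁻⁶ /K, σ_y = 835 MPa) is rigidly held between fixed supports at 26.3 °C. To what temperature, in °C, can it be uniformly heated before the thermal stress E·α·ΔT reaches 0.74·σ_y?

E = 31040 ksi = 214.0 GPa.
E·α·ΔT = 617.9 MPa ⇒ ΔT = 617.9 / (214.0×10³ × 11.5×10⁻⁶) = 251.1 K.
T = 26.3 + 251.1 = 277.4 °C.

277 °C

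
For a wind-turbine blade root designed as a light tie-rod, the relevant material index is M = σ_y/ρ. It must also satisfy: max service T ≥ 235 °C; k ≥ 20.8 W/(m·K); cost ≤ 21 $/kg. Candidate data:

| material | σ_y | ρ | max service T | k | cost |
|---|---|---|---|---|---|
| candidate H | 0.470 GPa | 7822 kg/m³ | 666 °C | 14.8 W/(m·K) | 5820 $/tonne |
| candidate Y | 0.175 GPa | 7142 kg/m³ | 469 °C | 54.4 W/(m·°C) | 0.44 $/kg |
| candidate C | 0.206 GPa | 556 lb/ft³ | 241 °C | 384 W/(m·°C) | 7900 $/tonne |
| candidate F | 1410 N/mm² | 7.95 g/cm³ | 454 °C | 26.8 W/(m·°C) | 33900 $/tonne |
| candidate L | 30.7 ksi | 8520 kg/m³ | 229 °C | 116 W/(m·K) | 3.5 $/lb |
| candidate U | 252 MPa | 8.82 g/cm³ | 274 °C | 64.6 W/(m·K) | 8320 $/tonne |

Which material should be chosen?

Screen on constraints: max service T ≥ 235 °C; k ≥ 20.8 W/(m·K); cost ≤ 21 $/kg. Survivors: candidate Y, candidate C, candidate U.
Convert each candidate to consistent units, then evaluate M:
  candidate Y: σ_y = 175.0 MPa, ρ = 7142 kg/m³
  candidate C: σ_y = 206.0 MPa, ρ = 8906 kg/m³
  candidate U: σ_y = 252.0 MPa, ρ = 8820 kg/m³
  candidate U: M = 28.6 kN·m/kg
  candidate Y: M = 24.5 kN·m/kg
  candidate C: M = 23.1 kN·m/kg
Highest index: candidate U.

candidate U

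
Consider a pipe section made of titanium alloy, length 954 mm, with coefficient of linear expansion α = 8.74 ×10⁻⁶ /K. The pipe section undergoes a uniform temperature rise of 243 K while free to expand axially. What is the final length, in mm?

ΔL = α·L₀·ΔT = 8.74×10⁻⁶ × 954 mm × 243.0 K = 2.03 mm.
L = L₀ + ΔL = 954 + 2.03 = 956.03 mm.

956.03 mm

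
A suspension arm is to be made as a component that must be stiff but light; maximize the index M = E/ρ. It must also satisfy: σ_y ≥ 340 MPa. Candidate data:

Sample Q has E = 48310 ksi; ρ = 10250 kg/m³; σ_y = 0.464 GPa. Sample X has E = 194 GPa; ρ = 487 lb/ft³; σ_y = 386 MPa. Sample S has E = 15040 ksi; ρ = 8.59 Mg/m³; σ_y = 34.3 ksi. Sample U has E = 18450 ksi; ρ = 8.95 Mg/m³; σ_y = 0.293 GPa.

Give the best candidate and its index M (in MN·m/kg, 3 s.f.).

sample Q, M = 32.5 MN·m/kg

Screen on constraints: σ_y ≥ 340 MPa. Survivors: sample Q, sample X.
In SI units:
  sample Q: E = 333.1 GPa, ρ = 10250 kg/m³
  sample X: E = 194.0 GPa, ρ = 7801 kg/m³
  sample Q: M = 32.5 MN·m/kg
  sample X: M = 24.9 MN·m/kg
Highest index: sample Q.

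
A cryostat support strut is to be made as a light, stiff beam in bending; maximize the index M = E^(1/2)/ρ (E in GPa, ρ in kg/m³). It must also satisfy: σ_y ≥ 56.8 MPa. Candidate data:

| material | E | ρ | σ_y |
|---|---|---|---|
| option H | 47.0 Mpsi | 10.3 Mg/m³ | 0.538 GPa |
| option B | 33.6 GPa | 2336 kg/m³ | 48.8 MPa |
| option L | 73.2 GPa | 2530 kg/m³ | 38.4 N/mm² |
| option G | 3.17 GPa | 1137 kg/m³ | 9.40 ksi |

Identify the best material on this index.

option H

Screen on constraints: σ_y ≥ 56.8 MPa. Survivors: option H, option G.
Convert each candidate to consistent units, then evaluate M:
  option H: E = 324.1 GPa, ρ = 10300 kg/m³
  option G: E = 3.170 GPa, ρ = 1137 kg/m³
  option H: M = 1.75×10⁻³
  option G: M = 1.57×10⁻³
Option H has the largest M.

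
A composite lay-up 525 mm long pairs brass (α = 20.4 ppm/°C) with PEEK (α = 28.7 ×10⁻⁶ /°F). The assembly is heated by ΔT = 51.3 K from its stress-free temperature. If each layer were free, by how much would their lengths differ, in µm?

PEEK: α = 28.7×10⁻⁶/°F × 9/5 = 51.7×10⁻⁶/K.
Δα = |20.4 − 51.7|×10⁻⁶/K = 31.3×10⁻⁶/K.
ΔL_mismatch = Δα·L·ΔT = 31.3×10⁻⁶ × 525.0 mm × 51.3 K = 842 µm.

842 µm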